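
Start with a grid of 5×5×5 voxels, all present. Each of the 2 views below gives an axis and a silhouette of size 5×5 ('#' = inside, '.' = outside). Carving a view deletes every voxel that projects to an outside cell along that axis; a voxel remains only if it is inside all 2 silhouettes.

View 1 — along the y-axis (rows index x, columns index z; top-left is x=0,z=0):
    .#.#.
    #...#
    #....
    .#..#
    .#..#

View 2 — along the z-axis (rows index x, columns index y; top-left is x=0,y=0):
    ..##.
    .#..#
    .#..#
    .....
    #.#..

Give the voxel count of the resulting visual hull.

initial block: 5^3 = 125
after view 1 [y-axis, 9 of 25 cells solid] → remaining = 45
after view 2 [z-axis, 8 of 25 cells solid] → remaining = 14

remaining voxels: 14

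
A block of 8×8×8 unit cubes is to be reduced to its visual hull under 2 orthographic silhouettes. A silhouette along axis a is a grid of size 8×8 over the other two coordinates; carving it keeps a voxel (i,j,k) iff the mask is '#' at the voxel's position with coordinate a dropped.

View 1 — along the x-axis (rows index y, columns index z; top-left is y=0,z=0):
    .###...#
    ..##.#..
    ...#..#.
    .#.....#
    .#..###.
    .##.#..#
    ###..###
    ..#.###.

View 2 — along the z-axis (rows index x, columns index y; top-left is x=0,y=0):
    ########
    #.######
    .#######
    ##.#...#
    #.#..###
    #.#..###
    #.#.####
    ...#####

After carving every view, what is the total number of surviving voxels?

voxel count = 177

initial block: 8^3 = 512
after view 1 [x-axis, 29 of 64 cells solid] → remaining = 232
after view 2 [z-axis, 47 of 64 cells solid] → remaining = 177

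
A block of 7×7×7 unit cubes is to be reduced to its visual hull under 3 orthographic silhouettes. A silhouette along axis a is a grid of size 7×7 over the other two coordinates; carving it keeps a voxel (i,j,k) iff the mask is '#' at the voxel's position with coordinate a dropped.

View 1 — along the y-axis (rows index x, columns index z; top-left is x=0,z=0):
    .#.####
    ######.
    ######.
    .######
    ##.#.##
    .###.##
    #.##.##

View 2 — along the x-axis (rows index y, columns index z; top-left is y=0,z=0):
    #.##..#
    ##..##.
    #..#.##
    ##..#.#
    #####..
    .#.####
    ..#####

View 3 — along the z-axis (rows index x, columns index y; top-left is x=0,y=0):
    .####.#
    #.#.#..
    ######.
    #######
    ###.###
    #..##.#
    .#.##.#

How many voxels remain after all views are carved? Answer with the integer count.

118 voxels

full grid |V| = 343
V1 y: intersect with XZ mask (38 set) -- 266 left
V2 x: intersect with YZ mask (31 set) -- 167 left
V3 z: intersect with XY mask (35 set) -- 118 left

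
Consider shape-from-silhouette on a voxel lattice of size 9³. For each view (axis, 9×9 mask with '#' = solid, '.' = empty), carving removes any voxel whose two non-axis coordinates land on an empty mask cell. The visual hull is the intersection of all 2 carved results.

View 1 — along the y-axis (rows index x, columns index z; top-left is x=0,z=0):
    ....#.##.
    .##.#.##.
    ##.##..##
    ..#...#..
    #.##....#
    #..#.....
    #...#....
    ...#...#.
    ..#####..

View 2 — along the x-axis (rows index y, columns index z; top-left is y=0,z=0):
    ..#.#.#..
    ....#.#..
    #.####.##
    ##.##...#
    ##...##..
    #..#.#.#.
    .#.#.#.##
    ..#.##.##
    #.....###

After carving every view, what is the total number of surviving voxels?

|visual hull| = 134

full grid |V| = 729
carve view 1 (along y, XZ-mask fill 31/81): 279 voxels remain
carve view 2 (along x, YZ-mask fill 39/81): 134 voxels remain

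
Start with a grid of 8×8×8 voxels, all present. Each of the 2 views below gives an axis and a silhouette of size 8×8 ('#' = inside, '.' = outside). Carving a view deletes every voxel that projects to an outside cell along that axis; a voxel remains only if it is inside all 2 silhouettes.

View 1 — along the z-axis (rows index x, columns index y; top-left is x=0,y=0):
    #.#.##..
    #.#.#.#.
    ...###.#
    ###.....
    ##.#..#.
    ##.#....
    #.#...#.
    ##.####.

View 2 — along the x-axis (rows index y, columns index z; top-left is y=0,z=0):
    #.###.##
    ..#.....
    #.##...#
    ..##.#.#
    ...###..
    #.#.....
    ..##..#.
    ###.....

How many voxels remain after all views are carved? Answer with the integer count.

full grid |V| = 512
V1 z: intersect with XY mask (31 set) -- 248 left
V2 x: intersect with YZ mask (26 set) -- 111 left

|visual hull| = 111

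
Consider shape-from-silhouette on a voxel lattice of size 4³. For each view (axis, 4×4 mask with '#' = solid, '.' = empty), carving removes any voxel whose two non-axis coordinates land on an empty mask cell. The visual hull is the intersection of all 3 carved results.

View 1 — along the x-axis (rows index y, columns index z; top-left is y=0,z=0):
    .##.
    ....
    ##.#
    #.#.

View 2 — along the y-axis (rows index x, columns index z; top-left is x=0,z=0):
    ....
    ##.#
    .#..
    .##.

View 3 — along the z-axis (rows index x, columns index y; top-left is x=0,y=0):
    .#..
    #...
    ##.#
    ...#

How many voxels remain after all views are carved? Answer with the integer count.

3 voxels

before carving: 64 voxels (4×4×4)
  1. axis=0 (YZ plane), |mask|=7  ⇒  voxels=28
  2. axis=1 (XZ plane), |mask|=6  ⇒  voxels=11
  3. axis=2 (XY plane), |mask|=6  ⇒  voxels=3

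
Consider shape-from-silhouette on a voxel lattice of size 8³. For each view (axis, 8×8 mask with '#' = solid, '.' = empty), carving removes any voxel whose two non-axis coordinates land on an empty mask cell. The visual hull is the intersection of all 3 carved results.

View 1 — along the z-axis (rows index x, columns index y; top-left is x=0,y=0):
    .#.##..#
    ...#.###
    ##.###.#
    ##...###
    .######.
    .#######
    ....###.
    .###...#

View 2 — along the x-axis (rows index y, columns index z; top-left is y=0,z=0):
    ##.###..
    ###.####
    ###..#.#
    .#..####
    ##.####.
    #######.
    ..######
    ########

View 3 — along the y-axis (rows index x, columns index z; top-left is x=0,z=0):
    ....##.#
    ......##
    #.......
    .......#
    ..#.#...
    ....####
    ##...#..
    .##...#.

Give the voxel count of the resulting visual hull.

remaining voxels: 76

before carving: 512 voxels (8×8×8)
  1. axis=2 (XY plane), |mask|=39  ⇒  voxels=312
  2. axis=0 (YZ plane), |mask|=49  ⇒  voxels=247
  3. axis=1 (XZ plane), |mask|=19  ⇒  voxels=76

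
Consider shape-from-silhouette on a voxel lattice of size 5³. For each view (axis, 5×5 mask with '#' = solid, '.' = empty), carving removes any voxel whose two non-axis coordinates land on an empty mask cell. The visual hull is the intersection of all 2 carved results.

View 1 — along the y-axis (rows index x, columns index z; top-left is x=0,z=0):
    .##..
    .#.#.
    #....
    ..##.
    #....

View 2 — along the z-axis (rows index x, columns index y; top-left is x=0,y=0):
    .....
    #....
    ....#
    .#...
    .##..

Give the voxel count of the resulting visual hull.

before carving: 125 voxels (5×5×5)
step 1: project along y, AND mask (8/25) → |grid| = 40
step 2: project along z, AND mask (5/25) → |grid| = 7

remaining voxels: 7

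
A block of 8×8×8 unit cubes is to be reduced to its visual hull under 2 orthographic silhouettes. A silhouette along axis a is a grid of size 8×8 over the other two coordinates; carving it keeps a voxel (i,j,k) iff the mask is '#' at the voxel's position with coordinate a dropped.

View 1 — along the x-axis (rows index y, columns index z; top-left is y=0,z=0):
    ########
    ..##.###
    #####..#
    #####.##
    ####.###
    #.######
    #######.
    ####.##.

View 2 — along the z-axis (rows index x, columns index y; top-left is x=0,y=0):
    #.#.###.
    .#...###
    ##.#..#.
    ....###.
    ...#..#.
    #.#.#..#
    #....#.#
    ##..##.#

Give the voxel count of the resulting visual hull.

initial block: 8^3 = 512
step 1: project along x, AND mask (53/64) → |grid| = 424
step 2: project along z, AND mask (30/64) → |grid| = 203

|visual hull| = 203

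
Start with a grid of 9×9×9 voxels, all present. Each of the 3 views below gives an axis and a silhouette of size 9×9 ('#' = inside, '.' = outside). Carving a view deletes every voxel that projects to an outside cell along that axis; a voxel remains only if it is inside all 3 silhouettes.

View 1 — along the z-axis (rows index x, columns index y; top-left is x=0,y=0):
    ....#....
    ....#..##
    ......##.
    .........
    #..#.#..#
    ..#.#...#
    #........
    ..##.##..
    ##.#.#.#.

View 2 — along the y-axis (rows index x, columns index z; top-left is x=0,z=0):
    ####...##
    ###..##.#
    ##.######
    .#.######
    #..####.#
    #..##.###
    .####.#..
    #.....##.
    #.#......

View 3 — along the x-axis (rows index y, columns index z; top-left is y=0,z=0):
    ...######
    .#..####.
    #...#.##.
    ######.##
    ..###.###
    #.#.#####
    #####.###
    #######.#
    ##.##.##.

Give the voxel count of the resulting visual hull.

83 voxels

full grid |V| = 729
  1. axis=2 (XY plane), |mask|=23  ⇒  voxels=207
  2. axis=1 (XZ plane), |mask|=49  ⇒  voxels=109
  3. axis=0 (YZ plane), |mask|=58  ⇒  voxels=83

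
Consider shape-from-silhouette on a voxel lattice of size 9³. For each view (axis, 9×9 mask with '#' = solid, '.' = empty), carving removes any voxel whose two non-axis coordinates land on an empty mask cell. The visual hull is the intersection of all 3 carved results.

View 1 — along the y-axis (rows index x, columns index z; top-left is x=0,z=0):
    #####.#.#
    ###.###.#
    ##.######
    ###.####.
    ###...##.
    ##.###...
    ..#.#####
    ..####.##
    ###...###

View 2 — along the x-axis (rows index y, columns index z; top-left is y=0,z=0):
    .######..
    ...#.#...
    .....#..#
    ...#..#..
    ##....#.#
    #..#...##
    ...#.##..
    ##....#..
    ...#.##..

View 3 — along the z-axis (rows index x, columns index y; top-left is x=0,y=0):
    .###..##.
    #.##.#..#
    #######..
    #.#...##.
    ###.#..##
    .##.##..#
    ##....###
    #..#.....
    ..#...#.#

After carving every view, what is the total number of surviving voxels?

initial block: 9^3 = 729
after view 1 [y-axis, 57 of 81 cells solid] → remaining = 513
after view 2 [x-axis, 29 of 81 cells solid] → remaining = 176
after view 3 [z-axis, 42 of 81 cells solid] → remaining = 91

|visual hull| = 91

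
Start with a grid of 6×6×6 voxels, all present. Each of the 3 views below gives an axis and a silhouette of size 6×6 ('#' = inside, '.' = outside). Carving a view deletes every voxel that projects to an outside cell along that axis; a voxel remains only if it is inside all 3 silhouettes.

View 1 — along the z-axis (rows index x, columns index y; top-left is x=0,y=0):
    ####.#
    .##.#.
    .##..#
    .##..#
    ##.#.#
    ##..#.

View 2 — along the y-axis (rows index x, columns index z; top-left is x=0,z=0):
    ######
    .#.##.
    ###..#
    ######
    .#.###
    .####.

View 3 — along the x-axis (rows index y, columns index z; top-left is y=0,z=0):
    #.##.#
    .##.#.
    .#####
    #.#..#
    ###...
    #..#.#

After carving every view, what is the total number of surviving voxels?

56 voxels

before carving: 216 voxels (6×6×6)
[1] z-view keeps 21 columns → grid now 126
[2] y-view keeps 27 columns → grid now 97
[3] x-view keeps 21 columns → grid now 56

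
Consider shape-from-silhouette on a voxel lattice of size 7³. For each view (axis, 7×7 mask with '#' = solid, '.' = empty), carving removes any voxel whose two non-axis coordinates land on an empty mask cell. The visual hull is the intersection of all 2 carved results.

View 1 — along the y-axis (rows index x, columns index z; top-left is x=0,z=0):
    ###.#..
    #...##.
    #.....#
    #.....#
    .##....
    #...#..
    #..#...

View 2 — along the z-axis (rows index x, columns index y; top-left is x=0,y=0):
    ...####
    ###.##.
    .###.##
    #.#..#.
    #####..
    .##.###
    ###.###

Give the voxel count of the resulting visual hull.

initial block: 7^3 = 343
V1 y: intersect with XZ mask (17 set) -- 119 left
V2 z: intersect with XY mask (33 set) -- 79 left

remaining voxels: 79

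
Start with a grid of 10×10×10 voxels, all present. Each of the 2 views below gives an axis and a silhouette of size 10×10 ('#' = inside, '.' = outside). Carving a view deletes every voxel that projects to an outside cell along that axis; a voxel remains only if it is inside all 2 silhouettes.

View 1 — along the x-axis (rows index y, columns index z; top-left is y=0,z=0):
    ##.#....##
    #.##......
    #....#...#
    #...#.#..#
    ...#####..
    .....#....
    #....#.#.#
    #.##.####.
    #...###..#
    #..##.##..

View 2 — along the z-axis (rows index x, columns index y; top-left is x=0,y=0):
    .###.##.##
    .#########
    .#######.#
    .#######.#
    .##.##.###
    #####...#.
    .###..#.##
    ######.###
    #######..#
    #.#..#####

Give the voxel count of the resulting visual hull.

before carving: 1000 voxels (10×10×10)
after view 1 [x-axis, 42 of 100 cells solid] → remaining = 420
after view 2 [z-axis, 75 of 100 cells solid] → remaining = 302

remaining voxels: 302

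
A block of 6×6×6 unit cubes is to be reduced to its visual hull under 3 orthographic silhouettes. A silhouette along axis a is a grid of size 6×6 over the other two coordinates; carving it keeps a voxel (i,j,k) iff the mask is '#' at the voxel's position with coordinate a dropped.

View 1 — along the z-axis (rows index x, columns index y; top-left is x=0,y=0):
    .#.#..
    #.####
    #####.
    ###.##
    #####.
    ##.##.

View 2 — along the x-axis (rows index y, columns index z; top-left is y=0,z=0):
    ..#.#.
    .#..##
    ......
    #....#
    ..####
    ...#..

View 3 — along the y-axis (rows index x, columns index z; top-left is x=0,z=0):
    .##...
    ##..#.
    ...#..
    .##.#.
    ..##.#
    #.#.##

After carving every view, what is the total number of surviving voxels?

remaining voxels: 26

initial block: 6^3 = 216
[1] z-view keeps 26 columns → grid now 156
[2] x-view keeps 12 columns → grid now 57
[3] y-view keeps 16 columns → grid now 26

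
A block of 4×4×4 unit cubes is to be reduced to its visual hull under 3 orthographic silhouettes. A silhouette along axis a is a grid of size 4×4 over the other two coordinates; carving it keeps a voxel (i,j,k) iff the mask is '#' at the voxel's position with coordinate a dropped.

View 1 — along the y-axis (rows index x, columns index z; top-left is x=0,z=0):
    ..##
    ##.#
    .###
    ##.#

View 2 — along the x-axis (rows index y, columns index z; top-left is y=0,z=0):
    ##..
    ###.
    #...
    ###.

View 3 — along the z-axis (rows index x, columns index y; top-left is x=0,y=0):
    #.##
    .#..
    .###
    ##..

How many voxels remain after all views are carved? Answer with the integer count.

before carving: 64 voxels (4×4×4)
step 1: project along y, AND mask (11/16) → |grid| = 44
step 2: project along x, AND mask (9/16) → |grid| = 21
step 3: project along z, AND mask (9/16) → |grid| = 11

11 voxels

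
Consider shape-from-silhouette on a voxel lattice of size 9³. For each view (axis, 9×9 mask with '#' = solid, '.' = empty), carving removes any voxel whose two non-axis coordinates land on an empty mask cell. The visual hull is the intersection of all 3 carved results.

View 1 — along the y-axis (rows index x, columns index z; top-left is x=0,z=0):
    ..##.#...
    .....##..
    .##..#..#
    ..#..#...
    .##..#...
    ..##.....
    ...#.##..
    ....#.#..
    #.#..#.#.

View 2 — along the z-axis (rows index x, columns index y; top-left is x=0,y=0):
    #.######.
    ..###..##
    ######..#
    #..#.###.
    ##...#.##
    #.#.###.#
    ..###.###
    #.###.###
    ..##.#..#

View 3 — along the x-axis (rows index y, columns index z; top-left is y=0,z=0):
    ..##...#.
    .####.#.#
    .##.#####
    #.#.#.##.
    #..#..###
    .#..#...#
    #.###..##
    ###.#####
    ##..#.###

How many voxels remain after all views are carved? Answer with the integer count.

77 voxels

start: 9×9×9 = 729 voxels
carve view 1 (along y, XZ-mask fill 25/81): 225 voxels remain
carve view 2 (along z, XY-mask fill 52/81): 144 voxels remain
carve view 3 (along x, YZ-mask fill 49/81): 77 voxels remain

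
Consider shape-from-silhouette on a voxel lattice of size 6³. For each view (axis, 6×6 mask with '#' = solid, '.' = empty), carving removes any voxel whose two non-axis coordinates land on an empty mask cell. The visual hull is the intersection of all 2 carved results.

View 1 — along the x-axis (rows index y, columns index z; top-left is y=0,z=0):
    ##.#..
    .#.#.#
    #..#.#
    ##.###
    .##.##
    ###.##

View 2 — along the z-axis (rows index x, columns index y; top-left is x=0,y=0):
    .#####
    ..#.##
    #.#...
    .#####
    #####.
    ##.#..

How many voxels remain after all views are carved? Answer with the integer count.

|visual hull| = 87

initial block: 6^3 = 216
step 1: project along x, AND mask (23/36) → |grid| = 138
step 2: project along z, AND mask (23/36) → |grid| = 87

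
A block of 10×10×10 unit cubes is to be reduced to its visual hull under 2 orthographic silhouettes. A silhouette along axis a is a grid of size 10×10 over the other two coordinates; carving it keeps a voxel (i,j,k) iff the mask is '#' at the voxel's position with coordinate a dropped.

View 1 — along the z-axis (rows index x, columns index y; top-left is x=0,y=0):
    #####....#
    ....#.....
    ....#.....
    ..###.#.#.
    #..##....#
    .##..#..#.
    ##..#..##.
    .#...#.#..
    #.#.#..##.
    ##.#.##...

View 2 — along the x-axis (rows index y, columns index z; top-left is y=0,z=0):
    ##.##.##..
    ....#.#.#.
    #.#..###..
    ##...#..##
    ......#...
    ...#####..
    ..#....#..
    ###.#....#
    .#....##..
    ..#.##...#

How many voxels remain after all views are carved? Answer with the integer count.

voxel count = 146

full grid |V| = 1000
carve view 1 (along z, XY-mask fill 39/100): 390 voxels remain
carve view 2 (along x, YZ-mask fill 39/100): 146 voxels remain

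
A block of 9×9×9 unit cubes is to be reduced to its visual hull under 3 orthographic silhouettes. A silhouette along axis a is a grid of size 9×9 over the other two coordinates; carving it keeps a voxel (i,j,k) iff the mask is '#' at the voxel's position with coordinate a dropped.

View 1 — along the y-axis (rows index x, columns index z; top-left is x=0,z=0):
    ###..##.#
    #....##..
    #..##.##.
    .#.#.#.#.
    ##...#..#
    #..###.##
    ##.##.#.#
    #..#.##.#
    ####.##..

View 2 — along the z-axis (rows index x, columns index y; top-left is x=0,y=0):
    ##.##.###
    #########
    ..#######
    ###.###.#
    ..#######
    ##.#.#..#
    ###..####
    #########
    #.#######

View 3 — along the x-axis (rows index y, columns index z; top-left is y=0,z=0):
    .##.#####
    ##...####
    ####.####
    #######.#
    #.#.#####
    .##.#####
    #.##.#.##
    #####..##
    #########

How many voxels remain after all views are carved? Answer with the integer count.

|visual hull| = 258

initial block: 9^3 = 729
  1. axis=1 (XZ plane), |mask|=45  ⇒  voxels=405
  2. axis=2 (XY plane), |mask|=66  ⇒  voxels=325
  3. axis=0 (YZ plane), |mask|=65  ⇒  voxels=258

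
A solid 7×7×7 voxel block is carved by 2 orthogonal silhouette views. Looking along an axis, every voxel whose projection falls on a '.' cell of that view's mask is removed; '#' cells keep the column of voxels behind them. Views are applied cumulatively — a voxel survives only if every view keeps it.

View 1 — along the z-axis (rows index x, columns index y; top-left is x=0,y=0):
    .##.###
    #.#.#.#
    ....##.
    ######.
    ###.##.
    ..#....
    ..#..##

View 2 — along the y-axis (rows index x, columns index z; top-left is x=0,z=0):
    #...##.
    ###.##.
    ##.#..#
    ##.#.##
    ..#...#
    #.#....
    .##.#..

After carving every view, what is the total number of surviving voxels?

remaining voxels: 94

before carving: 343 voxels (7×7×7)
carve view 1 (along z, XY-mask fill 26/49): 182 voxels remain
carve view 2 (along y, XZ-mask fill 24/49): 94 voxels remain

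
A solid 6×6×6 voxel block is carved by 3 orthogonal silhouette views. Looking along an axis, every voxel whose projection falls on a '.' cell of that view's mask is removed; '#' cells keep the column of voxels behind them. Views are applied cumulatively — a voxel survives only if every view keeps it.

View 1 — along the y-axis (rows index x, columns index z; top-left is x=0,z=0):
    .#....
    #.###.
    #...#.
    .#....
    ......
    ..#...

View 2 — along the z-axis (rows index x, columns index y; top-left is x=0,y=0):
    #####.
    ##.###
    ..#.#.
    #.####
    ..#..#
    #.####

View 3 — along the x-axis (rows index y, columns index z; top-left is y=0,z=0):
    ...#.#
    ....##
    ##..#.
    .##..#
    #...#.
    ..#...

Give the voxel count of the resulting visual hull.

initial block: 6^3 = 216
after view 1 [y-axis, 9 of 36 cells solid] → remaining = 54
after view 2 [z-axis, 24 of 36 cells solid] → remaining = 39
after view 3 [x-axis, 13 of 36 cells solid] → remaining = 16

|visual hull| = 16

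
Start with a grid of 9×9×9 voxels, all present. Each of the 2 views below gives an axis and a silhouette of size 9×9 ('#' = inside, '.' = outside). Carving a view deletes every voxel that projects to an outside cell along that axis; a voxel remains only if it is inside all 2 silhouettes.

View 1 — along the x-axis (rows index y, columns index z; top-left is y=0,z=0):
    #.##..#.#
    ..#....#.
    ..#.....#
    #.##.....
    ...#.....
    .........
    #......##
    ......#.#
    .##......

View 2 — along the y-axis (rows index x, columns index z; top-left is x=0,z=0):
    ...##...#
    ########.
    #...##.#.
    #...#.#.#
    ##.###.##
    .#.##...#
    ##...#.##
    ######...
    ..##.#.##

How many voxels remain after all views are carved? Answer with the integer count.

before carving: 729 voxels (9×9×9)
carve view 1 (along x, YZ-mask fill 20/81): 180 voxels remain
carve view 2 (along y, XZ-mask fill 46/81): 94 voxels remain

|visual hull| = 94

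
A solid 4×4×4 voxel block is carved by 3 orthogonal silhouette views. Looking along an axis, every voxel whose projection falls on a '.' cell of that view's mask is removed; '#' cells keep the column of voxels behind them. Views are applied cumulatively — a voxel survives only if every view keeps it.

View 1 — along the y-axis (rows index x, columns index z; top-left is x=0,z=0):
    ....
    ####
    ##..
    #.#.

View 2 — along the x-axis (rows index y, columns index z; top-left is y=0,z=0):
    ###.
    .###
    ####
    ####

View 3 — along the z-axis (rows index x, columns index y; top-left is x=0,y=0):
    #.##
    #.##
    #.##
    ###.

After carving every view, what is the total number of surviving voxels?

remaining voxels: 22

initial block: 4^3 = 64
carve view 1 (along y, XZ-mask fill 8/16): 32 voxels remain
carve view 2 (along x, YZ-mask fill 14/16): 28 voxels remain
carve view 3 (along z, XY-mask fill 12/16): 22 voxels remain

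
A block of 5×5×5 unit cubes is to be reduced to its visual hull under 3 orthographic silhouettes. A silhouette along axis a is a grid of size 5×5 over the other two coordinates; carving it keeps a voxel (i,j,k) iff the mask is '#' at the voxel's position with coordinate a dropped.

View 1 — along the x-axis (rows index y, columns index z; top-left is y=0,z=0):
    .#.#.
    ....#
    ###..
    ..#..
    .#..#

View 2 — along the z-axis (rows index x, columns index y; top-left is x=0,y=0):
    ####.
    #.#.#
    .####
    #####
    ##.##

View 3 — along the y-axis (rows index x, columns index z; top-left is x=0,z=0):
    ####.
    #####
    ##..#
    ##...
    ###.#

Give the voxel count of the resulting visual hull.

before carving: 125 voxels (5×5×5)
after view 1 [x-axis, 9 of 25 cells solid] → remaining = 45
after view 2 [z-axis, 20 of 25 cells solid] → remaining = 36
after view 3 [y-axis, 18 of 25 cells solid] → remaining = 27

voxel count = 27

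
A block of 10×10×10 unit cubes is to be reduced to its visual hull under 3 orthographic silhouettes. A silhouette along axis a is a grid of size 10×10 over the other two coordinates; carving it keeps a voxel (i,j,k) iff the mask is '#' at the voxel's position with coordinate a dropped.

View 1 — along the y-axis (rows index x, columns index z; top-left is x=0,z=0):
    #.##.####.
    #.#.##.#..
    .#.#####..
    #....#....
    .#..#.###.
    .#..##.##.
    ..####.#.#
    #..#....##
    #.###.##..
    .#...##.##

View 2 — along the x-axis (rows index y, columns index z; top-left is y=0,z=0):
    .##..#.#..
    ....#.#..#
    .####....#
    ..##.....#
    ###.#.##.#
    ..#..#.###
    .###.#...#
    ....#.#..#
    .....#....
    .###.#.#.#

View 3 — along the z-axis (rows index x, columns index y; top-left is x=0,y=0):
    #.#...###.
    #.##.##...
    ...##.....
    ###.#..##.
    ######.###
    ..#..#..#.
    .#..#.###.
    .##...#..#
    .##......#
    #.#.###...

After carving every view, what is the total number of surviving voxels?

start: 10×10×10 = 1000 voxels
after view 1 [y-axis, 51 of 100 cells solid] → remaining = 510
after view 2 [x-axis, 42 of 100 cells solid] → remaining = 204
after view 3 [z-axis, 47 of 100 cells solid] → remaining = 92

voxel count = 92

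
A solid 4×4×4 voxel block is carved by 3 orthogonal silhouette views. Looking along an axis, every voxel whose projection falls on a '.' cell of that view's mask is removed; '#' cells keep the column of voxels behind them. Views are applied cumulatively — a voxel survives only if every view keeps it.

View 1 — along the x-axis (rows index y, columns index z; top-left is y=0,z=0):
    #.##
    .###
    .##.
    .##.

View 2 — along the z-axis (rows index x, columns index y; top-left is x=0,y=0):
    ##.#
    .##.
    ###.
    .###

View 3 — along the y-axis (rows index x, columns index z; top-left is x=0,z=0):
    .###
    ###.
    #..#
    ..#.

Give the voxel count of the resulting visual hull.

before carving: 64 voxels (4×4×4)
[1] x-view keeps 10 columns → grid now 40
[2] z-view keeps 11 columns → grid now 28
[3] y-view keeps 9 columns → grid now 17

voxel count = 17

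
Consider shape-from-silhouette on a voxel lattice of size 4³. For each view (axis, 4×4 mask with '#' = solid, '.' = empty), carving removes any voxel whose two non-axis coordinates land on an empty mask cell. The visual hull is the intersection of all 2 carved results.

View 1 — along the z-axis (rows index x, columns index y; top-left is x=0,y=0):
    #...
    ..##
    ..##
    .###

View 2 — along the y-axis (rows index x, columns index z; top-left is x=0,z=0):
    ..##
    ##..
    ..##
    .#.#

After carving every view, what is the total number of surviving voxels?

full grid |V| = 64
  1. axis=2 (XY plane), |mask|=8  ⇒  voxels=32
  2. axis=1 (XZ plane), |mask|=8  ⇒  voxels=16

voxel count = 16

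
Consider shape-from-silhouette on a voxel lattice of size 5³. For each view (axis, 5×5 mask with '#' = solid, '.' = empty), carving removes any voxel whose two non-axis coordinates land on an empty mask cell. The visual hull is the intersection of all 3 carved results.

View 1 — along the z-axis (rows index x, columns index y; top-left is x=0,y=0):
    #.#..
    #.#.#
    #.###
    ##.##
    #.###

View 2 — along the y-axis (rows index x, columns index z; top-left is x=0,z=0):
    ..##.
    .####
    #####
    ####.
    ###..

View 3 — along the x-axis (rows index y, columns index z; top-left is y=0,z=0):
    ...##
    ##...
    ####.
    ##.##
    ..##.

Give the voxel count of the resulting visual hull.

remaining voxels: 36

before carving: 125 voxels (5×5×5)
V1 z: intersect with XY mask (17 set) -- 85 left
V2 y: intersect with XZ mask (18 set) -- 64 left
V3 x: intersect with YZ mask (14 set) -- 36 left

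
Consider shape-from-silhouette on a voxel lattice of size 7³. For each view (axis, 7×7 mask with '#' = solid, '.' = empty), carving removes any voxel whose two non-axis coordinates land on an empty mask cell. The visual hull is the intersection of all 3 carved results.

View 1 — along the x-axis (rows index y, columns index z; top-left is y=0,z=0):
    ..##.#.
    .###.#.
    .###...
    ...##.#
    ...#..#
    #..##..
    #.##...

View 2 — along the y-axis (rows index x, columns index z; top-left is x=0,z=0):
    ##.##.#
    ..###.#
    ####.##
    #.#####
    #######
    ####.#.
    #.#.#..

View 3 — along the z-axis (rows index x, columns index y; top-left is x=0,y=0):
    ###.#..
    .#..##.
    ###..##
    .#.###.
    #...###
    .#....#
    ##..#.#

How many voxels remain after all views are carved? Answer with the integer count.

remaining voxels: 61

full grid |V| = 343
  1. axis=0 (YZ plane), |mask|=21  ⇒  voxels=147
  2. axis=1 (XZ plane), |mask|=36  ⇒  voxels=114
  3. axis=2 (XY plane), |mask|=26  ⇒  voxels=61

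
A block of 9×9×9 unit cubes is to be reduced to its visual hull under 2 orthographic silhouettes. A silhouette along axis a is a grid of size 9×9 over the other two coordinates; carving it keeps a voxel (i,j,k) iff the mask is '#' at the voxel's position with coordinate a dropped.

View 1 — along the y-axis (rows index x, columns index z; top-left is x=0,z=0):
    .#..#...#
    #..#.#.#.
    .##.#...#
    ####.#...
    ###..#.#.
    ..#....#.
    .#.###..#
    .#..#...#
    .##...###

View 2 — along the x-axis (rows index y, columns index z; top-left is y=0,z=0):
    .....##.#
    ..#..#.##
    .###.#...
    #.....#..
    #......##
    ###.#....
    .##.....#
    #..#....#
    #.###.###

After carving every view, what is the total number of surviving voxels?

initial block: 9^3 = 729
after view 1 [y-axis, 36 of 81 cells solid] → remaining = 324
after view 2 [x-axis, 33 of 81 cells solid] → remaining = 135

135 voxels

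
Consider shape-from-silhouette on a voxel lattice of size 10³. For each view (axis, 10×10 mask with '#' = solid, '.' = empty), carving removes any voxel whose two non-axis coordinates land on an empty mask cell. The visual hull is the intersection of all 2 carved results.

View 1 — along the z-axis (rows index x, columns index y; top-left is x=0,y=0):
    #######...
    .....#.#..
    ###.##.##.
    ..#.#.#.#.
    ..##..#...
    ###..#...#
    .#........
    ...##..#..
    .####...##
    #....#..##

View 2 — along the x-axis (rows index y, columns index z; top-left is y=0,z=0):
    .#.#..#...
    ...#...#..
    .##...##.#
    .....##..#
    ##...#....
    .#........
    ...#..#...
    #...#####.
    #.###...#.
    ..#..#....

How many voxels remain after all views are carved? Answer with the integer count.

before carving: 1000 voxels (10×10×10)
after view 1 [z-axis, 42 of 100 cells solid] → remaining = 420
after view 2 [x-axis, 32 of 100 cells solid] → remaining = 134

remaining voxels: 134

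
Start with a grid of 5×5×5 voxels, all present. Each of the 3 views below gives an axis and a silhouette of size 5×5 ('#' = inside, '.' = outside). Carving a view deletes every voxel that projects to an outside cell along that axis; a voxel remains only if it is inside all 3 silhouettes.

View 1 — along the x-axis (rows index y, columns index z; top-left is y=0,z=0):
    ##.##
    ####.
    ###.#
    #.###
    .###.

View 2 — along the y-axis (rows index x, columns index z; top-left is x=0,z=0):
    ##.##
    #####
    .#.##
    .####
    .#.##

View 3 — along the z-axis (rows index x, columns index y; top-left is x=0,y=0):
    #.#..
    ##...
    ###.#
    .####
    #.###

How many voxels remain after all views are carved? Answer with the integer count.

initial block: 5^3 = 125
  1. axis=0 (YZ plane), |mask|=19  ⇒  voxels=95
  2. axis=1 (XZ plane), |mask|=19  ⇒  voxels=71
  3. axis=2 (XY plane), |mask|=16  ⇒  voxels=45

remaining voxels: 45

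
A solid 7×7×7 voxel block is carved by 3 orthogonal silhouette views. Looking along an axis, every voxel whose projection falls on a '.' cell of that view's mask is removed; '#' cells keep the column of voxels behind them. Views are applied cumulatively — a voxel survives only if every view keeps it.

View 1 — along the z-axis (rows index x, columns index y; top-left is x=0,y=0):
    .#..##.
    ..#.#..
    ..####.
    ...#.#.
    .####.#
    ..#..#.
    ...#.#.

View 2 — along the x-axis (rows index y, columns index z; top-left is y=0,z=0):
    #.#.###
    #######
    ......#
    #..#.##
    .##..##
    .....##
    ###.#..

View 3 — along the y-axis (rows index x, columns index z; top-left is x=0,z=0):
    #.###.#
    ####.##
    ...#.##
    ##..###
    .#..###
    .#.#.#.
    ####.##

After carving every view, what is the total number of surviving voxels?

before carving: 343 voxels (7×7×7)
V1 z: intersect with XY mask (20 set) -- 140 left
V2 x: intersect with YZ mask (27 set) -- 64 left
V3 y: intersect with XZ mask (32 set) -- 45 left

remaining voxels: 45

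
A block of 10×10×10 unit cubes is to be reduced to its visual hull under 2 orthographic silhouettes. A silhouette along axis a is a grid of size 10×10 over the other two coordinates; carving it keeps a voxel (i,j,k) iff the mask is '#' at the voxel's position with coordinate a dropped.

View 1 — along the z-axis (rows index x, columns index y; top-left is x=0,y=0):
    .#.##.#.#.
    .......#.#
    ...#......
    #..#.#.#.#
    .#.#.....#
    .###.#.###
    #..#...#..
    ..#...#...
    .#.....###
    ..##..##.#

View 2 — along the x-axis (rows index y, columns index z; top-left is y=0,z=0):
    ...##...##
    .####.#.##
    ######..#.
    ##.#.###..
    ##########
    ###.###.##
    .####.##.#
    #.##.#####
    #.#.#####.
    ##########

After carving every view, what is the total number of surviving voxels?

before carving: 1000 voxels (10×10×10)
step 1: project along z, AND mask (37/100) → |grid| = 370
step 2: project along x, AND mask (74/100) → |grid| = 275

voxel count = 275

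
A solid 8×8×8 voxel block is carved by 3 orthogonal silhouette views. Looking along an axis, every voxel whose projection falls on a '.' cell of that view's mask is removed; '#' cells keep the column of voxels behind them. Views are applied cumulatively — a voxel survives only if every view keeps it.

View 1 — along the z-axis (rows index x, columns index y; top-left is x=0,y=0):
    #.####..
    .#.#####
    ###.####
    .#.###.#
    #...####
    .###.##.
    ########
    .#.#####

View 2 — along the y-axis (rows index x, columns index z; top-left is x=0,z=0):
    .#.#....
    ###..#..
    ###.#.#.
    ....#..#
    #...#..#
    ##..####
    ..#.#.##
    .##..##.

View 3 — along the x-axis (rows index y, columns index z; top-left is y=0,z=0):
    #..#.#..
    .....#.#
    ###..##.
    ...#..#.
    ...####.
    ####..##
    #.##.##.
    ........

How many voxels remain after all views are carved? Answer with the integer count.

start: 8×8×8 = 512 voxels
after view 1 [z-axis, 47 of 64 cells solid] → remaining = 376
after view 2 [y-axis, 30 of 64 cells solid] → remaining = 180
after view 3 [x-axis, 27 of 64 cells solid] → remaining = 71

|visual hull| = 71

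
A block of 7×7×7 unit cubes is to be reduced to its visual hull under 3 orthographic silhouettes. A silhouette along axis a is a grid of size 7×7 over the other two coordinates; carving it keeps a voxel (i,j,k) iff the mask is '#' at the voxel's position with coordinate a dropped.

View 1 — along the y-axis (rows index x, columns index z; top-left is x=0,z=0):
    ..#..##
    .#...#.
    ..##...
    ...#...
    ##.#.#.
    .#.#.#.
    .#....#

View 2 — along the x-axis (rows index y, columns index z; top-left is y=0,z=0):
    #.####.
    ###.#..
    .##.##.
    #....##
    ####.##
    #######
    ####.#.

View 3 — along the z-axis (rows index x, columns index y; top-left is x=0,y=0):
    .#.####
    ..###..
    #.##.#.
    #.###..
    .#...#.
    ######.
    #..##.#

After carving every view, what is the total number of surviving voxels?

remaining voxels: 45

full grid |V| = 343
V1 y: intersect with XZ mask (17 set) -- 119 left
V2 x: intersect with YZ mask (34 set) -- 84 left
V3 z: intersect with XY mask (28 set) -- 45 left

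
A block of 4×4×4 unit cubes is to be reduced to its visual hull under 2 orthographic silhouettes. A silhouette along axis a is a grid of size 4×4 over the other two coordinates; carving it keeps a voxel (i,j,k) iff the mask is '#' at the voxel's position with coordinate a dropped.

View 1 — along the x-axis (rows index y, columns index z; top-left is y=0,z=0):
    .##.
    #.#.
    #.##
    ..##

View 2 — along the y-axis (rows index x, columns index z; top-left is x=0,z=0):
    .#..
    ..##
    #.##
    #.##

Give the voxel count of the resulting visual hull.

before carving: 64 voxels (4×4×4)
after view 1 [x-axis, 9 of 16 cells solid] → remaining = 36
after view 2 [y-axis, 9 of 16 cells solid] → remaining = 23

|visual hull| = 23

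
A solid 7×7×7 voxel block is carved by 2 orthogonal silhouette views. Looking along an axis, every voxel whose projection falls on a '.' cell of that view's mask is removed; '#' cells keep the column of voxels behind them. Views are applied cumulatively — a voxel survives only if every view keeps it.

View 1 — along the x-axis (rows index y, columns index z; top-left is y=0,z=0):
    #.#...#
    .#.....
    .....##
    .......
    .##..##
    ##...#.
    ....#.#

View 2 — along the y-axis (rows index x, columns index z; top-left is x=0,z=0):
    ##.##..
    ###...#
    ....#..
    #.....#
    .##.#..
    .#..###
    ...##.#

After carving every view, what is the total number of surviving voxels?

start: 7×7×7 = 343 voxels
after view 1 [x-axis, 15 of 49 cells solid] → remaining = 105
after view 2 [y-axis, 21 of 49 cells solid] → remaining = 46

voxel count = 46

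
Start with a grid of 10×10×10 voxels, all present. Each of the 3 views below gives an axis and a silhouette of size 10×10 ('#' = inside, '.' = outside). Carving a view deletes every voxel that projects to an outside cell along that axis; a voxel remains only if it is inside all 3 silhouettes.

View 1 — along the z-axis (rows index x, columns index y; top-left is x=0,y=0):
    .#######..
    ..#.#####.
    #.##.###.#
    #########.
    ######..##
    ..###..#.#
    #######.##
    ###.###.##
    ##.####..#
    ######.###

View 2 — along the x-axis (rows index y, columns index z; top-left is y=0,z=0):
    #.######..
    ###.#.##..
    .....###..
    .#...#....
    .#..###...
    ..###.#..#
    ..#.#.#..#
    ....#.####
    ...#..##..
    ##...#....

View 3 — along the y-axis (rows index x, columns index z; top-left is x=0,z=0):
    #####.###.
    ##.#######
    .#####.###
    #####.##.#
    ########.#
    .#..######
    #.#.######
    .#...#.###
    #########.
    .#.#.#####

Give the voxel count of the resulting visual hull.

full grid |V| = 1000
after view 1 [z-axis, 75 of 100 cells solid] → remaining = 750
after view 2 [x-axis, 42 of 100 cells solid] → remaining = 312
after view 3 [y-axis, 78 of 100 cells solid] → remaining = 249

249 voxels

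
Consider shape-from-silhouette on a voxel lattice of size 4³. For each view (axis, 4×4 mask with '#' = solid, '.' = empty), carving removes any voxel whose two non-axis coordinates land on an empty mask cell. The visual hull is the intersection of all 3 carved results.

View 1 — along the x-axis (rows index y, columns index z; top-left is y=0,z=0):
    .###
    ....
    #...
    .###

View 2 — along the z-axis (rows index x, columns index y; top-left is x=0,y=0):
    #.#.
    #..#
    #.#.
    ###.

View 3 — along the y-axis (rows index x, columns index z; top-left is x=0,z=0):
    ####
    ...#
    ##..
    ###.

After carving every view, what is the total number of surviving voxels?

voxel count = 11

start: 4×4×4 = 64 voxels
carve view 1 (along x, YZ-mask fill 7/16): 28 voxels remain
carve view 2 (along z, XY-mask fill 9/16): 18 voxels remain
carve view 3 (along y, XZ-mask fill 10/16): 11 voxels remain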